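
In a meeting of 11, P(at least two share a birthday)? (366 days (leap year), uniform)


P(all different) = Π(366-i)/366 for i=0..10
= 0.859219
P(match) = 1 - 0.859219 = 0.140781

P ≈ 0.1408 ≈ 14.08%


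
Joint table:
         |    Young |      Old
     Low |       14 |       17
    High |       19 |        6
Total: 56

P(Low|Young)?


P(Low|Young) = 14/(14+19) = 14/33

P = 14/33 ≈ 42.42%


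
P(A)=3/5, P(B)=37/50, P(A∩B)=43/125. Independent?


P(A)×P(B) = 111/250
P(A∩B) = 43/125
Not equal → NOT independent

No, not independent


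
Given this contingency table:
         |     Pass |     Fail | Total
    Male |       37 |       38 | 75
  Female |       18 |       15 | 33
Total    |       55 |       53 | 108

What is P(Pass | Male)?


P(Pass | Male) = 37/(37+38) = 37/75

P(Pass|Male) = 37/75 ≈ 49.33%


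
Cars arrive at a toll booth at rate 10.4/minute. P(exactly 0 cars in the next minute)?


Poisson(λ=10.4): P(X=0) = e^(-λ)×λ^k/k!
= e^(-10.4) × 10.4^0 / 0!
≈ 3.043248301e-05 × 1 / 1 ≈ 0.000030

P(X=0) ≈ 0.000030 ≈ 0.00%


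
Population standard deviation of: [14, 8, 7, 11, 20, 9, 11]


Mean = 80/7
  (14-80/7)²=324/49
  (8-80/7)²=576/49
  (7-80/7)²=961/49
  (11-80/7)²=9/49
  (20-80/7)²=3600/49
  (9-80/7)²=289/49
  (11-80/7)²=9/49
Σ(x-μ)² = 824/7
σ² = (824/7)/7 = 824/49

σ = √(824/49) ≈ 4.1008


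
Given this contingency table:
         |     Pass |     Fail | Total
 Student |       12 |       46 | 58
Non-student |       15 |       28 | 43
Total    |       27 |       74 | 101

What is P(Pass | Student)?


P(Pass | Student) = 12/(12+46) = 12/58 = 6/29

P(Pass|Student) = 6/29 ≈ 20.69%


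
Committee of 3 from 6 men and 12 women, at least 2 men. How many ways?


Count by #men:
  2M,1W: C(6,2)×C(12,1)=180
  3M,0W: C(6,3)×C(12,0)=20
Total = 200

200


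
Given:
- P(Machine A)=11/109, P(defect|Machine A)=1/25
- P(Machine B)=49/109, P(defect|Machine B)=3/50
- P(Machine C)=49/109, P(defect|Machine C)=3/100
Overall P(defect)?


P(B) = Σ P(B|Aᵢ)×P(Aᵢ)
  1/25×11/109 = 11/2725
  3/50×49/109 = 147/5450
  3/100×49/109 = 147/10900
Sum = 97/2180

P(defect) = 97/2180 ≈ 4.45%


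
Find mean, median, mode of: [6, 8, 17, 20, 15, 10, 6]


Sorted: [6, 6, 8, 10, 15, 17, 20]
Mean = 82/7
Median = 10
Freq: {6: 2, 8: 1, 17: 1, 20: 1, 15: 1, 10: 1}
Mode: [6]

Mean=82/7, Median=10, Mode=6


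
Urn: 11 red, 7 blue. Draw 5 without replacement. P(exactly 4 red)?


Hypergeometric: C(11,4)×C(7,1)/C(18,5)
= 330×7/8568 = 55/204

P(X=4) = 55/204 ≈ 26.96%


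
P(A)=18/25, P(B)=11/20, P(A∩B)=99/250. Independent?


P(A)×P(B) = 99/250
P(A∩B) = 99/250
Equal ✓ → Independent

Yes, independent


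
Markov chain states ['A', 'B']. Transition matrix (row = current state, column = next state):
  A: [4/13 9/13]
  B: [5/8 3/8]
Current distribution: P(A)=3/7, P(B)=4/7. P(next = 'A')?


P(next=A) = Σᵢ P(now=i)×P(i→A)
= 3/7×4/13 + 4/7×5/8
= 12/91 + 5/14 = 89/182

P = 89/182 ≈ 0.4890


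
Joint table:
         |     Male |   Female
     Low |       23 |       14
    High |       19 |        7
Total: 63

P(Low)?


P(Low) = (23+14)/63 = 37/63

P(Low) = 37/63 ≈ 58.73%


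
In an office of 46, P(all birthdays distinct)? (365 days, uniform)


P(all different) = Π(365-i)/365 for i=0..45
= (365/365)×(364/365)×...×(320/365)
= 0.051747

P ≈ 0.0517 ≈ 5.17%


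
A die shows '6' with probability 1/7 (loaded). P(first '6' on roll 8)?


Geometric: P(X=8) = (1-p)^(k-1)×p = (6/7)^7×1/7 = 279936/5764801

P(X=8) = 279936/5764801 ≈ 4.86%


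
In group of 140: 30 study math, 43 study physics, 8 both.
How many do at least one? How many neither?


|A∪B| = 30+43-8 = 65
Neither = 140-65 = 75

At least one: 65; Neither: 75


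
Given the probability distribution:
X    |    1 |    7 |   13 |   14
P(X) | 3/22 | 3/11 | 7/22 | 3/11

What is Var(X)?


E[X] = 10
E[X²] = 1328/11
Var(X) = E[X²] - (E[X])² = 1328/11 - 100 = 228/11

Var(X) = 228/11 ≈ 20.7273


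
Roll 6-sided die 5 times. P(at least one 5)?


P(no 5)^5 = (5/6)^5 = 3125/7776
P(≥1) = 1 - 3125/7776 = 4651/7776

P = 4651/7776 ≈ 59.81%


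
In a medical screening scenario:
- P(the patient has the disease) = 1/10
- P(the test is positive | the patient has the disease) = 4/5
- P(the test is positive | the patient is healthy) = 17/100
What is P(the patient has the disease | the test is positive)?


Using Bayes' theorem:
P(A|B) = P(B|A)·P(A) / P(B)

P(the test is positive) = 4/5 × 1/10 + 17/100 × 9/10
= 2/25 + 153/1000 = 233/1000

P(the patient has the disease|the test is positive) = (2/25) / (233/1000) = 80/233

P(the patient has the disease|the test is positive) = 80/233 ≈ 34.33%


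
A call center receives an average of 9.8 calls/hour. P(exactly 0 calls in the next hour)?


Poisson(λ=9.8): P(X=0) = e^(-λ)×λ^k/k!
= e^(-9.8) × 9.8^0 / 0!
≈ 5.545159943e-05 × 1 / 1 ≈ 0.000055

P(X=0) ≈ 0.000055 ≈ 0.01%


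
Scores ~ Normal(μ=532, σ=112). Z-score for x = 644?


z = (x - μ)/σ = (644 - 532)/112 = 1.0

z = 1.0


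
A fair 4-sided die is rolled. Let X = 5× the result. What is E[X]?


E[die] = (1+4)/2 = 5/2
E[X] = 5 × 5/2 = 25/2

E[X] = 25/2


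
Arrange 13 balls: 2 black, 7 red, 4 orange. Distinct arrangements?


13!/(2!×7!×4!) = 25740

25740


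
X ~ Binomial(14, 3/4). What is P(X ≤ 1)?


P(X ≤ 1) = Σ P(X=i) for i=0..1
P(X=0) = 1/268435456
P(X=1) = 21/134217728
Sum = 43/268435456

P(X ≤ 1) = 43/268435456 ≈ 0.00%


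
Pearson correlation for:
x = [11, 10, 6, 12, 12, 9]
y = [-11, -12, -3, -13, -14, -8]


n=6, Σx=60, Σy=-61, Σxy=-655, Σx²=626, Σy²=703
r = (6×(-655) - 60×(-61))/√((6×626 - 60²)(6×703 - (-61)²))
= -270/√(156×497) = -270/√77532 ≈ -270/278.4457 ≈ -0.9697

r ≈ -0.9697


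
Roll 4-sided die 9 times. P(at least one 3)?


P(no 3)^9 = (3/4)^9 = 19683/262144
P(≥1) = 1 - 19683/262144 = 242461/262144

P = 242461/262144 ≈ 92.49%


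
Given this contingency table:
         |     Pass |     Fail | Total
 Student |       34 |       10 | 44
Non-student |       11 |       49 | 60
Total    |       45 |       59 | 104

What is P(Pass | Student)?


P(Pass | Student) = 34/(34+10) = 34/44 = 17/22

P(Pass|Student) = 17/22 ≈ 77.27%


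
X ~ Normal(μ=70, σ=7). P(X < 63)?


z = (63-70)/7 = -1.0
P(Z < -1.0) = 0.1587

P(X < 63) ≈ 0.1587


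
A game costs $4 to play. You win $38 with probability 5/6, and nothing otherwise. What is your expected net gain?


E[gain] = (38-4)×5/6 + (-4)×1/6
= 85/3 - 2/3 = 83/3

Expected net gain = $83/3 ≈ $27.67


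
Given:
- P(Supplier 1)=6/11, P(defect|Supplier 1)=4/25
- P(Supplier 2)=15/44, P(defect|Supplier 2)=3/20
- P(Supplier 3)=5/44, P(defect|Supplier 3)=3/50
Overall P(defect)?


P(B) = Σ P(B|Aᵢ)×P(Aᵢ)
  4/25×6/11 = 24/275
  3/20×15/44 = 9/176
  3/50×5/44 = 3/440
Sum = 639/4400

P(defect) = 639/4400 ≈ 14.52%


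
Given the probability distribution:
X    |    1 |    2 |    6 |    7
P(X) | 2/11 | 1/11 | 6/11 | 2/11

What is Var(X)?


E[X] = 54/11
E[X²] = 320/11
Var(X) = E[X²] - (E[X])² = 320/11 - 2916/121 = 604/121

Var(X) = 604/121 ≈ 4.9917


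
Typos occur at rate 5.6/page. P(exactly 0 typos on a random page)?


Poisson(λ=5.6): P(X=0) = e^(-λ)×λ^k/k!
= e^(-5.6) × 5.6^0 / 0!
≈ 0.003697863716 × 1 / 1 ≈ 0.003698

P(X=0) ≈ 0.003698 ≈ 0.37%


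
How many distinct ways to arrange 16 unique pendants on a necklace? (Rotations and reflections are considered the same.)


Free circular arrangements: rotations and reflections both identified.
(n-1)!/2 = 15!/2 = 1307674368000/2 = 653837184000

653837184000


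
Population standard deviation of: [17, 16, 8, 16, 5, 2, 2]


Mean = 66/7
  (17-66/7)²=2809/49
  (16-66/7)²=2116/49
  (8-66/7)²=100/49
  (16-66/7)²=2116/49
  (5-66/7)²=961/49
  (2-66/7)²=2704/49
  (2-66/7)²=2704/49
Σ(x-μ)² = 1930/7
σ² = (1930/7)/7 = 1930/49

σ = √(1930/49) ≈ 6.2760


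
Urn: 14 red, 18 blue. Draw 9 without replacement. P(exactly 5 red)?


Hypergeometric: C(14,5)×C(18,4)/C(32,9)
= 2002×3060/28048800 = 3927/17980

P(X=5) = 3927/17980 ≈ 21.84%


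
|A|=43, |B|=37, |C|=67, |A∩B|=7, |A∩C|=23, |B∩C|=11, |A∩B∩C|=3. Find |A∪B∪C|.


|A∪B∪C| = 43+37+67-7-23-11+3 = 109

|A∪B∪C| = 109


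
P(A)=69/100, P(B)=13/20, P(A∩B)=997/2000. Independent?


P(A)×P(B) = 897/2000
P(A∩B) = 997/2000
Not equal → NOT independent

No, not independent


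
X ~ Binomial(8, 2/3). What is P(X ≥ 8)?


P(X ≥ 8) = Σ P(X=i) for i=8..8
P(X=8) = 256/6561
Sum = 256/6561

P(X ≥ 8) = 256/6561 ≈ 3.90%


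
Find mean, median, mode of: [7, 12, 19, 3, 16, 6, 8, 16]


Sorted: [3, 6, 7, 8, 12, 16, 16, 19]
Mean = 87/8
Median = 10
Freq: {7: 1, 12: 1, 19: 1, 3: 1, 16: 2, 6: 1, 8: 1}
Mode: [16]

Mean=87/8, Median=10, Mode=16


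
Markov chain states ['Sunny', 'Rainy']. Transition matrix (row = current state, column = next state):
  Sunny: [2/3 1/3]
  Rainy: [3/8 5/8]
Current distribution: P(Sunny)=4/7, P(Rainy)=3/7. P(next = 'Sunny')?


P(next=Sunny) = Σᵢ P(now=i)×P(i→Sunny)
= 4/7×2/3 + 3/7×3/8
= 8/21 + 9/56 = 13/24

P = 13/24 ≈ 0.5417


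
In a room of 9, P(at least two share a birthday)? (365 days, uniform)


P(all different) = Π(365-i)/365 for i=0..8
= 0.905376
P(match) = 1 - 0.905376 = 0.094624

P ≈ 0.0946 ≈ 9.46%


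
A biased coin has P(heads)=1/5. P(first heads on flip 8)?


Geometric: P(X=8) = (1-p)^(k-1)×p = (4/5)^7×1/5 = 16384/390625

P(X=8) = 16384/390625 ≈ 4.19%


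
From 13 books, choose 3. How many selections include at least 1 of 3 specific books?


Complement: C(13,3) - C(10,3) = 286 - 120 = 166

166


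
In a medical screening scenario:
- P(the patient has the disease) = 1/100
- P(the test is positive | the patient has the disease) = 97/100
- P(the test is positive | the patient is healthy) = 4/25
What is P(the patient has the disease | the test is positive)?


Using Bayes' theorem:
P(A|B) = P(B|A)·P(A) / P(B)

P(the test is positive) = 97/100 × 1/100 + 4/25 × 99/100
= 97/10000 + 99/625 = 1681/10000

P(the patient has the disease|the test is positive) = (97/10000) / (1681/10000) = 97/1681

P(the patient has the disease|the test is positive) = 97/1681 ≈ 5.77%


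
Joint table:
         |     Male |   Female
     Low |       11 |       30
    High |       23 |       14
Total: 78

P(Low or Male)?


P(Low∨Male) = P(Low) + P(Male) - P(Low∧Male)
= (41 + 34 - 11)/78 = 64/78 = 32/39

P = 32/39 ≈ 82.05%


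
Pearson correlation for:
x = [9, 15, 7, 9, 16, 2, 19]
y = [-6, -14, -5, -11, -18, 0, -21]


n=7, Σx=77, Σy=-75, Σxy=-1085, Σx²=1057, Σy²=1143
r = (7×(-1085) - 77×(-75))/√((7×1057 - 77²)(7×1143 - (-75)²))
= -1820/√(1470×2376) = -1820/√3492720 ≈ -1820/1868.8820 ≈ -0.9738

r ≈ -0.9738


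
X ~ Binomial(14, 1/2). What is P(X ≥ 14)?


P(X ≥ 14) = Σ P(X=i) for i=14..14
P(X=14) = 1/16384
Sum = 1/16384

P(X ≥ 14) = 1/16384 ≈ 0.01%


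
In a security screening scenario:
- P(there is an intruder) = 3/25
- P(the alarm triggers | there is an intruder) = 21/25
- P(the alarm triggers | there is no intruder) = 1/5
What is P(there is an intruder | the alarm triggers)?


Using Bayes' theorem:
P(A|B) = P(B|A)·P(A) / P(B)

P(the alarm triggers) = 21/25 × 3/25 + 1/5 × 22/25
= 63/625 + 22/125 = 173/625

P(there is an intruder|the alarm triggers) = (63/625) / (173/625) = 63/173

P(there is an intruder|the alarm triggers) = 63/173 ≈ 36.42%


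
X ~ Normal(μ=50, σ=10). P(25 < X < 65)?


z₁=(25-50)/10=-2.5, z₂=(65-50)/10=1.5
P = Φ(1.5) - Φ(-2.5) = 0.933193 - 0.006210 = 0.926983 ≈ 0.9270

P(25 < X < 65) ≈ 0.9270


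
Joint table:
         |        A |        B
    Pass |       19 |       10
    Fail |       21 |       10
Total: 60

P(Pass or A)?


P(Pass∨A) = P(Pass) + P(A) - P(Pass∧A)
= (29 + 40 - 19)/60 = 50/60 = 5/6

P = 5/6 ≈ 83.33%


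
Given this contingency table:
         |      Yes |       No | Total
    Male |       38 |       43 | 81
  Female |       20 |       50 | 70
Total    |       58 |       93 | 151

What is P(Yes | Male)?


P(Yes | Male) = 38/(38+43) = 38/81

P(Yes|Male) = 38/81 ≈ 46.91%


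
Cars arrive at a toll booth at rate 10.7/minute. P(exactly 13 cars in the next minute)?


Poisson(λ=10.7): P(X=13) = e^(-λ)×λ^k/k!
= e^(-10.7) × 10.7^13 / 13!
≈ 2.254493791e-05 × 2.40984500019e+13 / 6227020800 ≈ 0.087248

P(X=13) ≈ 0.087248 ≈ 8.72%


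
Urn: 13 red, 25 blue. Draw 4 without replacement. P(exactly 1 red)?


Hypergeometric: C(13,1)×C(25,3)/C(38,4)
= 13×2300/73815 = 5980/14763

P(X=1) = 5980/14763 ≈ 40.51%


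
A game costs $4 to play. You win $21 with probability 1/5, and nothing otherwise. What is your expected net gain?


E[gain] = (21-4)×1/5 + (-4)×4/5
= 17/5 - 16/5 = 1/5

Expected net gain = $1/5 ≈ $0.20


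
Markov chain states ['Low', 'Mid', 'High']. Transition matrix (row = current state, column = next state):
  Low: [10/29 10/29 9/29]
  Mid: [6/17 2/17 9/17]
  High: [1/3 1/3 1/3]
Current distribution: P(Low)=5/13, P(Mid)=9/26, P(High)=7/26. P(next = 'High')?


P(next=High) = Σᵢ P(now=i)×P(i→High)
= 5/13×9/29 + 9/26×9/17 + 7/26×1/3
= 45/377 + 81/442 + 7/78 = 7544/19227

P = 7544/19227 ≈ 0.3924


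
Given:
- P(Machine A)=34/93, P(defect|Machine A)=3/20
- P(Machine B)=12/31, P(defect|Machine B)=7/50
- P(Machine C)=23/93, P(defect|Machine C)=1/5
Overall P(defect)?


P(B) = Σ P(B|Aᵢ)×P(Aᵢ)
  3/20×34/93 = 17/310
  7/50×12/31 = 42/775
  1/5×23/93 = 23/465
Sum = 737/4650

P(defect) = 737/4650 ≈ 15.85%


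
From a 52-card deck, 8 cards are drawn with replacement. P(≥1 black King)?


P(not a black King) = 50/52 = 25/26
P(none in 8 draws) = (25/26)^8 = 152587890625/208827064576
P(≥1 black King) = 1 - 152587890625/208827064576 = 56239173951/208827064576

P = 56239173951/208827064576 ≈ 26.93%


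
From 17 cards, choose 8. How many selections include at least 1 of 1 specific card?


Complement: C(17,8) - C(16,8) = 24310 - 12870 = 11440

11440


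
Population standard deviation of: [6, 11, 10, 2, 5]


Mean = 34/5
  (6-34/5)²=16/25
  (11-34/5)²=441/25
  (10-34/5)²=256/25
  (2-34/5)²=576/25
  (5-34/5)²=81/25
Σ(x-μ)² = 274/5
σ² = (274/5)/5 = 274/25

σ = √(274/25) ≈ 3.3106


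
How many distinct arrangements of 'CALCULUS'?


Letters: 8, freq: {'C': 2, 'A': 1, 'L': 2, 'U': 2, 'S': 1}
8!/(2!×1!×2!×2!×1!) = 40320/8 = 5040

5040


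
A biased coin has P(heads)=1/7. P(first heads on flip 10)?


Geometric: P(X=10) = (1-p)^(k-1)×p = (6/7)^9×1/7 = 10077696/282475249

P(X=10) = 10077696/282475249 ≈ 3.57%


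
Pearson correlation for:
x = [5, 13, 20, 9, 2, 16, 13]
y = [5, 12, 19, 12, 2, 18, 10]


n=7, Σx=78, Σy=78, Σxy=1091, Σx²=1104, Σy²=1102
r = (7×1091 - 78×78)/√((7×1104 - 78²)(7×1102 - 78²))
= 1553/√(1644×1630) = 1553/√2679720 ≈ 1553/1636.9850 ≈ 0.9487

r ≈ 0.9487


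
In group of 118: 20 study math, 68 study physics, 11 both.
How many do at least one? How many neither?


|A∪B| = 20+68-11 = 77
Neither = 118-77 = 41

At least one: 77; Neither: 41


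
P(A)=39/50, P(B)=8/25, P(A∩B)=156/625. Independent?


P(A)×P(B) = 156/625
P(A∩B) = 156/625
Equal ✓ → Independent

Yes, independent


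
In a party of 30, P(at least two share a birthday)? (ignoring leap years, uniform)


P(all different) = Π(365-i)/365 for i=0..29
= 0.293684
P(match) = 1 - 0.293684 = 0.706316

P ≈ 0.7063 ≈ 70.63%


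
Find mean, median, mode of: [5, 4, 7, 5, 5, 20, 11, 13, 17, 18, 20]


Sorted: [4, 5, 5, 5, 7, 11, 13, 17, 18, 20, 20]
Mean = 125/11
Median = 11
Freq: {5: 3, 4: 1, 7: 1, 20: 2, 11: 1, 13: 1, 17: 1, 18: 1}
Mode: [5]

Mean=125/11, Median=11, Mode=5


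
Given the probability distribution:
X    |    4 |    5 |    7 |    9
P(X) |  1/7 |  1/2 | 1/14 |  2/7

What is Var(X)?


E[X] = 43/7
E[X²] = 290/7
Var(X) = E[X²] - (E[X])² = 290/7 - 1849/49 = 181/49

Var(X) = 181/49 ≈ 3.6939


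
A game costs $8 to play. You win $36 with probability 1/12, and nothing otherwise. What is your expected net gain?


E[gain] = (36-8)×1/12 + (-8)×11/12
= 7/3 - 22/3 = -5

Expected net gain = $-5 ≈ $-5.00


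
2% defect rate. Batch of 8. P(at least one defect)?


P(all good) = (49/50)^8 = 33232930569601/39062500000000
P(≥1 defect) = 5829569430399/39062500000000

P = 5829569430399/39062500000000 ≈ 14.92%


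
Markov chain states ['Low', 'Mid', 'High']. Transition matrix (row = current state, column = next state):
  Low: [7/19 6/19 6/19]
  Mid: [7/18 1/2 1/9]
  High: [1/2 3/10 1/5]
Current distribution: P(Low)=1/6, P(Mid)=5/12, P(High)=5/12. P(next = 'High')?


P(next=High) = Σᵢ P(now=i)×P(i→High)
= 1/6×6/19 + 5/12×1/9 + 5/12×1/5
= 1/19 + 5/108 + 1/12 = 187/1026

P = 187/1026 ≈ 0.1823


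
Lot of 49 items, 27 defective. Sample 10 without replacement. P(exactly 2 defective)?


Hypergeometric: C(27,2)×C(22,8)/C(49,10)
= 351×319770/8217822536 = 5101785/373537388

P(X=2) = 5101785/373537388 ≈ 1.37%


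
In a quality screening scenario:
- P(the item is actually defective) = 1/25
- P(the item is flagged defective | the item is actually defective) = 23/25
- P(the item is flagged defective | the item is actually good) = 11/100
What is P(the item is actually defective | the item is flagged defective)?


Using Bayes' theorem:
P(A|B) = P(B|A)·P(A) / P(B)

P(the item is flagged defective) = 23/25 × 1/25 + 11/100 × 24/25
= 23/625 + 66/625 = 89/625

P(the item is actually defective|the item is flagged defective) = (23/625) / (89/625) = 23/89

P(the item is actually defective|the item is flagged defective) = 23/89 ≈ 25.84%


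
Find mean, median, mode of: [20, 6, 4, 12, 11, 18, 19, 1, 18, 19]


Sorted: [1, 4, 6, 11, 12, 18, 18, 19, 19, 20]
Mean = 128/10 = 64/5
Median = 15
Freq: {20: 1, 6: 1, 4: 1, 12: 1, 11: 1, 18: 2, 19: 2, 1: 1}
Mode: [18, 19]

Mean=64/5, Median=15, Mode=[18, 19]


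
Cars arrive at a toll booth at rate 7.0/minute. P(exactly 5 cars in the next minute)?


Poisson(λ=7.0): P(X=5) = e^(-λ)×λ^k/k!
= e^(-7.0) × 7.0^5 / 5!
≈ 0.0009118819656 × 16807 / 120 ≈ 0.127717

P(X=5) ≈ 0.127717 ≈ 12.77%


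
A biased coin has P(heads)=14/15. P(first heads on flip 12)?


Geometric: P(X=12) = (1-p)^(k-1)×p = (1/15)^11×14/15 = 14/129746337890625

P(X=12) = 14/129746337890625 ≈ 0.00%


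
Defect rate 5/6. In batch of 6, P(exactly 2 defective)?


Binomial: P(X=2) = C(6,2)×p^2×(1-p)^4
= 15 × 25/36 × 1/1296 = 125/15552

P(X=2) = 125/15552 ≈ 0.80%


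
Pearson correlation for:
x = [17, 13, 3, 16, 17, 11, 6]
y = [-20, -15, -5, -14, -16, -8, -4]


n=7, Σx=83, Σy=-82, Σxy=-1158, Σx²=1169, Σy²=1182
r = (7×(-1158) - 83×(-82))/√((7×1169 - 83²)(7×1182 - (-82)²))
= -1300/√(1294×1550) = -1300/√2005700 ≈ -1300/1416.2274 ≈ -0.9179

r ≈ -0.9179


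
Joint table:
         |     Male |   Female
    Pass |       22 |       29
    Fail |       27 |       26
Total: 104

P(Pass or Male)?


P(Pass∨Male) = P(Pass) + P(Male) - P(Pass∧Male)
= (51 + 49 - 22)/104 = 78/104 = 3/4

P = 3/4 ≈ 75.00%


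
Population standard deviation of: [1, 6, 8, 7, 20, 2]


Mean = 44/6 = 22/3
  (1-22/3)²=361/9
  (6-22/3)²=16/9
  (8-22/3)²=4/9
  (7-22/3)²=1/9
  (20-22/3)²=1444/9
  (2-22/3)²=256/9
Σ(x-μ)² = 694/3
σ² = (694/3)/6 = 347/9

σ = √(347/9) ≈ 6.2093


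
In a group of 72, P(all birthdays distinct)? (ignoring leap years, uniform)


P(all different) = Π(365-i)/365 for i=0..71
= (365/365)×(364/365)×...×(294/365)
= 0.000547

P ≈ 0.0005 ≈ 0.05%


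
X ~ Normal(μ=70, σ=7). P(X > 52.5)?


z = (52.5-70)/7 = -2.5
P(X > 52.5) = 1 - P(Z ≤ -2.5) = 1 - 0.0062 = 0.9938

P(X > 52.5) ≈ 0.9938


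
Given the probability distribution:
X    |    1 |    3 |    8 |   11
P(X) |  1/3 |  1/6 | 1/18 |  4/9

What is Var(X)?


E[X] = 37/6
E[X²] = 355/6
Var(X) = E[X²] - (E[X])² = 355/6 - 1369/36 = 761/36

Var(X) = 761/36 ≈ 21.1389


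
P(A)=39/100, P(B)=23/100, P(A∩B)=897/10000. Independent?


P(A)×P(B) = 897/10000
P(A∩B) = 897/10000
Equal ✓ → Independent

Yes, independent


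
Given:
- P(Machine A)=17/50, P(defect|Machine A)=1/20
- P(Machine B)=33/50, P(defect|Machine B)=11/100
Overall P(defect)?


P(B) = Σ P(B|Aᵢ)×P(Aᵢ)
  1/20×17/50 = 17/1000
  11/100×33/50 = 363/5000
Sum = 56/625

P(defect) = 56/625 ≈ 8.96%


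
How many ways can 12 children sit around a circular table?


Circular arrangements of 12 distinct objects: fix one position to break rotational symmetry.
(n-1)! = 11! = 39916800

39916800


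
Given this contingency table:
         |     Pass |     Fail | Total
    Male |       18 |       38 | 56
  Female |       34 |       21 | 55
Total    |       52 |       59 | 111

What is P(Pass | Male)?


P(Pass | Male) = 18/(18+38) = 18/56 = 9/28

P(Pass|Male) = 9/28 ≈ 32.14%


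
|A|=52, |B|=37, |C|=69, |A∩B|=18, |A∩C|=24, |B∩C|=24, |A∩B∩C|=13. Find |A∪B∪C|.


|A∪B∪C| = 52+37+69-18-24-24+13 = 105

|A∪B∪C| = 105


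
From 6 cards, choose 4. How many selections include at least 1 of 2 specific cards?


Complement: C(6,4) - C(4,4) = 15 - 1 = 14

14


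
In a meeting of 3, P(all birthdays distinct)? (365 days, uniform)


P(all different) = Π(365-i)/365 for i=0..2
= (365/365)×(364/365)×...×(363/365)
= 0.991796

P ≈ 0.9918 ≈ 99.18%


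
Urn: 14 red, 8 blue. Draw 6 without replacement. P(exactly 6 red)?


Hypergeometric: C(14,6)×C(8,0)/C(22,6)
= 3003×1/74613 = 13/323

P(X=6) = 13/323 ≈ 4.02%


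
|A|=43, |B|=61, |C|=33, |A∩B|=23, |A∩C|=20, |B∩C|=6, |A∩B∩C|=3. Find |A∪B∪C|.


|A∪B∪C| = 43+61+33-23-20-6+3 = 91

|A∪B∪C| = 91


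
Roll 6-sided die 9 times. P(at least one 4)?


P(no 4)^9 = (5/6)^9 = 1953125/10077696
P(≥1) = 1 - 1953125/10077696 = 8124571/10077696

P = 8124571/10077696 ≈ 80.62%


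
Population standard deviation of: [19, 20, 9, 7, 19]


Mean = 74/5
  (19-74/5)²=441/25
  (20-74/5)²=676/25
  (9-74/5)²=841/25
  (7-74/5)²=1521/25
  (19-74/5)²=441/25
Σ(x-μ)² = 784/5
σ² = (784/5)/5 = 784/25

σ = √(784/25) ≈ 5.6000


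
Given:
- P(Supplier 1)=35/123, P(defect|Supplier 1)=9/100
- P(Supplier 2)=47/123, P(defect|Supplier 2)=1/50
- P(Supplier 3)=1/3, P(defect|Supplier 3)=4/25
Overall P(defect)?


P(B) = Σ P(B|Aᵢ)×P(Aᵢ)
  9/100×35/123 = 21/820
  1/50×47/123 = 47/6150
  4/25×1/3 = 4/75
Sum = 71/820

P(defect) = 71/820 ≈ 8.66%


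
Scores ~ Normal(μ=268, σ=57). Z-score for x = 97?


z = (x - μ)/σ = (97 - 268)/57 = -3.0

z = -3.0


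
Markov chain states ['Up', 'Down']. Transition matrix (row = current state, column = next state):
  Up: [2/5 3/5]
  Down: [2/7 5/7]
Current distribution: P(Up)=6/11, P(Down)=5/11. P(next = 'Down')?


P(next=Down) = Σᵢ P(now=i)×P(i→Down)
= 6/11×3/5 + 5/11×5/7
= 18/55 + 25/77 = 251/385

P = 251/385 ≈ 0.6519


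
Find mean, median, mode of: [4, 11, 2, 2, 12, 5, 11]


Sorted: [2, 2, 4, 5, 11, 11, 12]
Mean = 47/7
Median = 5
Freq: {4: 1, 11: 2, 2: 2, 12: 1, 5: 1}
Mode: [2, 11]

Mean=47/7, Median=5, Mode=[2, 11]


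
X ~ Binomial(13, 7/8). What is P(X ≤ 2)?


P(X ≤ 2) = Σ P(X=i) for i=0..2
P(X=0) = 1/549755813888
P(X=1) = 91/549755813888
P(X=2) = 1911/274877906944
Sum = 1957/274877906944

P(X ≤ 2) = 1957/274877906944 ≈ 0.00%


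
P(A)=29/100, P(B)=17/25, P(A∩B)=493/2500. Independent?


P(A)×P(B) = 493/2500
P(A∩B) = 493/2500
Equal ✓ → Independent

Yes, independent


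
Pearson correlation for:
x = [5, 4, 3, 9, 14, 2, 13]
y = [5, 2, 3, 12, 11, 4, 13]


n=7, Σx=50, Σy=50, Σxy=481, Σx²=500, Σy²=488
r = (7×481 - 50×50)/√((7×500 - 50²)(7×488 - 50²))
= 867/√(1000×916) = 867/√916000 ≈ 867/957.0789 ≈ 0.9059

r ≈ 0.9059


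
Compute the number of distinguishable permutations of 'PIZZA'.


Letters: 5, freq: {'P': 1, 'I': 1, 'Z': 2, 'A': 1}
5!/(1!×1!×2!×1!) = 120/2 = 60

60


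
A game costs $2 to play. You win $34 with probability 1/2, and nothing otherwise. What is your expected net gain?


E[gain] = (34-2)×1/2 + (-2)×1/2
= 16 - 1 = 15

Expected net gain = $15 ≈ $15.00


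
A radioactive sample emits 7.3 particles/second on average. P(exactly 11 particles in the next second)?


Poisson(λ=7.3): P(X=11) = e^(-λ)×λ^k/k!
= e^(-7.3) × 7.3^11 / 11!
≈ 0.0006755387752 × 3137266855.68 / 39916800 ≈ 0.053094

P(X=11) ≈ 0.053094 ≈ 5.31%


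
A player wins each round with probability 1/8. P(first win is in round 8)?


Geometric: P(X=8) = (1-p)^(k-1)×p = (7/8)^7×1/8 = 823543/16777216

P(X=8) = 823543/16777216 ≈ 4.91%


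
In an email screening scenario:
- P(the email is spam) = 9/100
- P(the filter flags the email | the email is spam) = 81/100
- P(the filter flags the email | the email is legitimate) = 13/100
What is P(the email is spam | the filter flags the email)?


Using Bayes' theorem:
P(A|B) = P(B|A)·P(A) / P(B)

P(the filter flags the email) = 81/100 × 9/100 + 13/100 × 91/100
= 729/10000 + 1183/10000 = 239/1250

P(the email is spam|the filter flags the email) = (729/10000) / (239/1250) = 729/1912

P(the email is spam|the filter flags the email) = 729/1912 ≈ 38.13%


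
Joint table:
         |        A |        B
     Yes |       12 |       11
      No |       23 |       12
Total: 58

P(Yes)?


P(Yes) = (12+11)/58 = 23/58

P(Yes) = 23/58 ≈ 39.66%


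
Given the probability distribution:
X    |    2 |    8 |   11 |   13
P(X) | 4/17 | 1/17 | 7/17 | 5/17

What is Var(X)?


E[X] = 158/17
E[X²] = 1772/17
Var(X) = E[X²] - (E[X])² = 1772/17 - 24964/289 = 5160/289

Var(X) = 5160/289 ≈ 17.8547


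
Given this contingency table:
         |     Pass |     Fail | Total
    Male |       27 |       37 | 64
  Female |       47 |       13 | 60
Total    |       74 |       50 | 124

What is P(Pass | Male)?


P(Pass | Male) = 27/(27+37) = 27/64

P(Pass|Male) = 27/64 ≈ 42.19%


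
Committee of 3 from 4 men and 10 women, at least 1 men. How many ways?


Count by #men:
  1M,2W: C(4,1)×C(10,2)=180
  2M,1W: C(4,2)×C(10,1)=60
  3M,0W: C(4,3)×C(10,0)=4
Total = 244

244


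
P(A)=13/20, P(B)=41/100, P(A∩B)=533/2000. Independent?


P(A)×P(B) = 533/2000
P(A∩B) = 533/2000
Equal ✓ → Independent

Yes, independent


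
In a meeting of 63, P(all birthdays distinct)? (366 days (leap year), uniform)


P(all different) = Π(366-i)/366 for i=0..62
= (366/366)×(365/366)×...×(304/366)
= 0.003452

P ≈ 0.0035 ≈ 0.35%


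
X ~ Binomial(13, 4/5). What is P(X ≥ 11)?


P(X ≥ 11) = Σ P(X=i) for i=11..13
P(X=11) = 327155712/1220703125
P(X=12) = 218103808/1220703125
P(X=13) = 67108864/1220703125
Sum = 612368384/1220703125

P(X ≥ 11) = 612368384/1220703125 ≈ 50.17%


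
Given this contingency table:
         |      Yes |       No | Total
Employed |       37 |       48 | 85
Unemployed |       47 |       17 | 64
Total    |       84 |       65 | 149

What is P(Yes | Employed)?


P(Yes | Employed) = 37/(37+48) = 37/85

P(Yes|Employed) = 37/85 ≈ 43.53%


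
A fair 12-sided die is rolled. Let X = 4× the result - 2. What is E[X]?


E[die] = (1+12)/2 = 13/2
E[X] = 4×13/2 - 2 = 24

E[X] = 24


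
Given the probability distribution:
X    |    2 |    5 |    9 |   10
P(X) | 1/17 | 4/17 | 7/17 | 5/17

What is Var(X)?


E[X] = 135/17
E[X²] = 1171/17
Var(X) = E[X²] - (E[X])² = 1171/17 - 18225/289 = 1682/289

Var(X) = 1682/289 ≈ 5.8201


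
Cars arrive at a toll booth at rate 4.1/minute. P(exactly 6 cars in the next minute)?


Poisson(λ=4.1): P(X=6) = e^(-λ)×λ^k/k!
= e^(-4.1) × 4.1^6 / 6!
≈ 0.0165726754 × 4750.104241 / 720 ≈ 0.109336

P(X=6) ≈ 0.109336 ≈ 10.93%


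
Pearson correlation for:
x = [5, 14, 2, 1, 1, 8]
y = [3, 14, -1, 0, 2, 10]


n=6, Σx=31, Σy=28, Σxy=291, Σx²=291, Σy²=310
r = (6×291 - 31×28)/√((6×291 - 31²)(6×310 - 28²))
= 878/√(785×1076) = 878/√844660 ≈ 878/919.0539 ≈ 0.9553

r ≈ 0.9553


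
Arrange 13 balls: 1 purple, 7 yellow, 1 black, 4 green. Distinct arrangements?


13!/(1!×7!×1!×4!) = 51480

51480


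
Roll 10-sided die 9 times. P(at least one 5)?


P(no 5)^9 = (9/10)^9 = 387420489/1000000000
P(≥1) = 1 - 387420489/1000000000 = 612579511/1000000000

P = 612579511/1000000000 ≈ 61.26%


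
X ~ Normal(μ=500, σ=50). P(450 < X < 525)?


z₁=(450-500)/50=-1.0, z₂=(525-500)/50=0.5
P = Φ(0.5) - Φ(-1.0) = 0.691462 - 0.158655 = 0.532807 ≈ 0.5328

P(450 < X < 525) ≈ 0.5328


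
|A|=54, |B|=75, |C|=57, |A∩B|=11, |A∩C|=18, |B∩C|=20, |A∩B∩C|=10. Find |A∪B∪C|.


|A∪B∪C| = 54+75+57-11-18-20+10 = 147

|A∪B∪C| = 147


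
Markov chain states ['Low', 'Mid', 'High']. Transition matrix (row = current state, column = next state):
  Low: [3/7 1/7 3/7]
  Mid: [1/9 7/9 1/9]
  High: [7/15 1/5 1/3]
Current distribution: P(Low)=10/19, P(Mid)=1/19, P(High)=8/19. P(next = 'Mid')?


P(next=Mid) = Σᵢ P(now=i)×P(i→Mid)
= 10/19×1/7 + 1/19×7/9 + 8/19×1/5
= 10/133 + 7/171 + 8/95 = 1199/5985

P = 1199/5985 ≈ 0.2003


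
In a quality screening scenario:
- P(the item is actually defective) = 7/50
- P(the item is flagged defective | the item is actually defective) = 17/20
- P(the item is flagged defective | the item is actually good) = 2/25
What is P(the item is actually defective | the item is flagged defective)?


Using Bayes' theorem:
P(A|B) = P(B|A)·P(A) / P(B)

P(the item is flagged defective) = 17/20 × 7/50 + 2/25 × 43/50
= 119/1000 + 43/625 = 939/5000

P(the item is actually defective|the item is flagged defective) = (119/1000) / (939/5000) = 595/939

P(the item is actually defective|the item is flagged defective) = 595/939 ≈ 63.37%


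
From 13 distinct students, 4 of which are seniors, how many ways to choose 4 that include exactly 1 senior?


Choose 1 of the 4 seniors and 3 of the other 9 students:
C(4,1)×C(9,3) = 4×84 = 336

336


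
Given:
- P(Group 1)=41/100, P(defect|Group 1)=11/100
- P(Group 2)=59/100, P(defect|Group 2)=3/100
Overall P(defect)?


P(B) = Σ P(B|Aᵢ)×P(Aᵢ)
  11/100×41/100 = 451/10000
  3/100×59/100 = 177/10000
Sum = 157/2500

P(defect) = 157/2500 ≈ 6.28%


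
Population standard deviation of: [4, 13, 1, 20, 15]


Mean = 53/5
  (4-53/5)²=1089/25
  (13-53/5)²=144/25
  (1-53/5)²=2304/25
  (20-53/5)²=2209/25
  (15-53/5)²=484/25
Σ(x-μ)² = 1246/5
σ² = (1246/5)/5 = 1246/25

σ = √(1246/25) ≈ 7.0597


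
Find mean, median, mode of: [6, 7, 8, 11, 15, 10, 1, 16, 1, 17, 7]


Sorted: [1, 1, 6, 7, 7, 8, 10, 11, 15, 16, 17]
Mean = 99/11 = 9
Median = 8
Freq: {6: 1, 7: 2, 8: 1, 11: 1, 15: 1, 10: 1, 1: 2, 16: 1, 17: 1}
Mode: [1, 7]

Mean=9, Median=8, Mode=[1, 7]


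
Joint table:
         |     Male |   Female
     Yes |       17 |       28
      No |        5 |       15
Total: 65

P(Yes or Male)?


P(Yes∨Male) = P(Yes) + P(Male) - P(Yes∧Male)
= (45 + 22 - 17)/65 = 50/65 = 10/13

P = 10/13 ≈ 76.92%


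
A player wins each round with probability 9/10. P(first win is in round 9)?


Geometric: P(X=9) = (1-p)^(k-1)×p = (1/10)^8×9/10 = 9/1000000000

P(X=9) = 9/1000000000 ≈ 0.00%


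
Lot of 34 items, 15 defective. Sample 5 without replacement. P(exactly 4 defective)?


Hypergeometric: C(15,4)×C(19,1)/C(34,5)
= 1365×19/278256 = 8645/92752

P(X=4) = 8645/92752 ≈ 9.32%


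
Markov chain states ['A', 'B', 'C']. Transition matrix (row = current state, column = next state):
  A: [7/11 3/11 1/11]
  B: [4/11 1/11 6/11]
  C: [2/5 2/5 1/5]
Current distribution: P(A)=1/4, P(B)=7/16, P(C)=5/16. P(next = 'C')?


P(next=C) = Σᵢ P(now=i)×P(i→C)
= 1/4×1/11 + 7/16×6/11 + 5/16×1/5
= 1/44 + 21/88 + 1/16 = 57/176

P = 57/176 ≈ 0.3239


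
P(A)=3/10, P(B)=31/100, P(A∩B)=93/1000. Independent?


P(A)×P(B) = 93/1000
P(A∩B) = 93/1000
Equal ✓ → Independent

Yes, independent


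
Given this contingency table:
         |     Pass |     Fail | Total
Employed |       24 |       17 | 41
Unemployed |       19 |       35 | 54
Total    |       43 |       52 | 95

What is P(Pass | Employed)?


P(Pass | Employed) = 24/(24+17) = 24/41

P(Pass|Employed) = 24/41 ≈ 58.54%


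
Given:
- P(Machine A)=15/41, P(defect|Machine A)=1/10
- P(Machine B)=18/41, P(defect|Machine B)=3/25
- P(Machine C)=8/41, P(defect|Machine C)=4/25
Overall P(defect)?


P(B) = Σ P(B|Aᵢ)×P(Aᵢ)
  1/10×15/41 = 3/82
  3/25×18/41 = 54/1025
  4/25×8/41 = 32/1025
Sum = 247/2050

P(defect) = 247/2050 ≈ 12.05%


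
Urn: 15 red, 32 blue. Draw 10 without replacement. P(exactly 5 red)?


Hypergeometric: C(15,5)×C(32,5)/C(47,10)
= 3003×201376/5178066751 = 4228896/36210257

P(X=5) = 4228896/36210257 ≈ 11.68%


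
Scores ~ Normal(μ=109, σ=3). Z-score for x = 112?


z = (x - μ)/σ = (112 - 109)/3 = 1.0

z = 1.0


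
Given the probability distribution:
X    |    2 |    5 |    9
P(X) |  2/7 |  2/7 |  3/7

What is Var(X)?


E[X] = 41/7
E[X²] = 43
Var(X) = E[X²] - (E[X])² = 43 - 1681/49 = 426/49

Var(X) = 426/49 ≈ 8.6939


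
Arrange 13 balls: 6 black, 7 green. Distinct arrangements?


13!/(6!×7!) = 1716

1716


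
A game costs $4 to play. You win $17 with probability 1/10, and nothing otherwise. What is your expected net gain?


E[gain] = (17-4)×1/10 + (-4)×9/10
= 13/10 - 18/5 = -23/10

Expected net gain = $-23/10 ≈ $-2.30


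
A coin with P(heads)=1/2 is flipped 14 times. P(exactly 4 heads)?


Binomial: P(X=4) = C(14,4)×p^4×(1-p)^10
= 1001 × 1/16 × 1/1024 = 1001/16384

P(X=4) = 1001/16384 ≈ 6.11%


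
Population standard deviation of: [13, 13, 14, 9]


Mean = 49/4
  (13-49/4)²=9/16
  (13-49/4)²=9/16
  (14-49/4)²=49/16
  (9-49/4)²=169/16
Σ(x-μ)² = 59/4
σ² = (59/4)/4 = 59/16

σ = √(59/16) ≈ 1.9203


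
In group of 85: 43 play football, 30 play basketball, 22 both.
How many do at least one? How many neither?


|A∪B| = 43+30-22 = 51
Neither = 85-51 = 34

At least one: 51; Neither: 34


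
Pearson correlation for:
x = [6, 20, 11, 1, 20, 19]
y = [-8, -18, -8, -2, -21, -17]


n=6, Σx=77, Σy=-74, Σxy=-1241, Σx²=1319, Σy²=1186
r = (6×(-1241) - 77×(-74))/√((6×1319 - 77²)(6×1186 - (-74)²))
= -1748/√(1985×1640) = -1748/√3255400 ≈ -1748/1804.2727 ≈ -0.9688

r ≈ -0.9688


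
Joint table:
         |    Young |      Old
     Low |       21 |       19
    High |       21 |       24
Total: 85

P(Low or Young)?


P(Low∨Young) = P(Low) + P(Young) - P(Low∧Young)
= (40 + 42 - 21)/85 = 61/85

P = 61/85 ≈ 71.76%


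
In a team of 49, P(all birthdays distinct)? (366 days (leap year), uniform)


P(all different) = Π(366-i)/366 for i=0..48
= (366/366)×(365/366)×...×(318/366)
= 0.034553

P ≈ 0.0346 ≈ 3.46%


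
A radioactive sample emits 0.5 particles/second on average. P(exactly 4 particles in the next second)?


Poisson(λ=0.5): P(X=4) = e^(-λ)×λ^k/k!
= e^(-0.5) × 0.5^4 / 4!
≈ 0.6065306597 × 0.0625 / 24 ≈ 0.001580

P(X=4) ≈ 0.001580 ≈ 0.16%


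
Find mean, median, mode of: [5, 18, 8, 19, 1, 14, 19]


Sorted: [1, 5, 8, 14, 18, 19, 19]
Mean = 84/7 = 12
Median = 14
Freq: {5: 1, 18: 1, 8: 1, 19: 2, 1: 1, 14: 1}
Mode: [19]

Mean=12, Median=14, Mode=19


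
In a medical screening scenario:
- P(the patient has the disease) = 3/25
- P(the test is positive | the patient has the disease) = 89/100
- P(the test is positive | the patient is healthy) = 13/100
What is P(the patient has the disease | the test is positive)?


Using Bayes' theorem:
P(A|B) = P(B|A)·P(A) / P(B)

P(the test is positive) = 89/100 × 3/25 + 13/100 × 22/25
= 267/2500 + 143/1250 = 553/2500

P(the patient has the disease|the test is positive) = (267/2500) / (553/2500) = 267/553

P(the patient has the disease|the test is positive) = 267/553 ≈ 48.28%


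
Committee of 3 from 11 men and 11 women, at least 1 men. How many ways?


Count by #men:
  1M,2W: C(11,1)×C(11,2)=605
  2M,1W: C(11,2)×C(11,1)=605
  3M,0W: C(11,3)×C(11,0)=165
Total = 1375

1375


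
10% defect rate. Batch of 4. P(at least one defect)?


P(all good) = (9/10)^4 = 6561/10000
P(≥1 defect) = 3439/10000

P = 3439/10000 ≈ 34.39%


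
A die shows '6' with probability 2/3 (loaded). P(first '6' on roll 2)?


Geometric: P(X=2) = (1-p)^(k-1)×p = (1/3)^1×2/3 = 2/9

P(X=2) = 2/9 ≈ 22.22%


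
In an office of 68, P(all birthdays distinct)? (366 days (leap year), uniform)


P(all different) = Π(366-i)/366 for i=0..67
= (366/366)×(365/366)×...×(299/366)
= 0.001299

P ≈ 0.0013 ≈ 0.13%


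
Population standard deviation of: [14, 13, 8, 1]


Mean = 36/4 = 9
  (14-9)²=25
  (13-9)²=16
  (8-9)²=1
  (1-9)²=64
Σ(x-μ)² = 106
σ² = 106/4 = 53/2

σ = √(53/2) ≈ 5.1478


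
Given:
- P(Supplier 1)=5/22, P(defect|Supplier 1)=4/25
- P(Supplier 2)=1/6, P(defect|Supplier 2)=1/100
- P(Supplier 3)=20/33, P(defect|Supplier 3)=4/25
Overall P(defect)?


P(B) = Σ P(B|Aᵢ)×P(Aᵢ)
  4/25×5/22 = 2/55
  1/100×1/6 = 1/600
  4/25×20/33 = 16/165
Sum = 27/200

P(defect) = 27/200 ≈ 13.50%


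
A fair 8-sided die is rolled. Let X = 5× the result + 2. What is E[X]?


E[die] = (1+8)/2 = 9/2
E[X] = 5×9/2 + 2 = 49/2

E[X] = 49/2


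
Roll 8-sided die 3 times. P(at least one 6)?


P(no 6)^3 = (7/8)^3 = 343/512
P(≥1) = 1 - 343/512 = 169/512

P = 169/512 ≈ 33.01%


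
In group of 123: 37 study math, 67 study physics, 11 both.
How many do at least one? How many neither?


|A∪B| = 37+67-11 = 93
Neither = 123-93 = 30

At least one: 93; Neither: 30


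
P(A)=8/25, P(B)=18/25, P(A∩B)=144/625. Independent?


P(A)×P(B) = 144/625
P(A∩B) = 144/625
Equal ✓ → Independent

Yes, independent


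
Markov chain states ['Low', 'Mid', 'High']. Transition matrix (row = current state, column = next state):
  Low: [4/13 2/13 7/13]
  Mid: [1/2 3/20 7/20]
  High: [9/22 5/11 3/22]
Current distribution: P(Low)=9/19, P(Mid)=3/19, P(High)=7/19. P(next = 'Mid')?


P(next=Mid) = Σᵢ P(now=i)×P(i→Mid)
= 9/19×2/13 + 3/19×3/20 + 7/19×5/11
= 18/247 + 9/380 + 35/209 = 14347/54340

P = 14347/54340 ≈ 0.2640


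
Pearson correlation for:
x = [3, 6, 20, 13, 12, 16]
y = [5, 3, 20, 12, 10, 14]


n=6, Σx=70, Σy=64, Σxy=933, Σx²=1014, Σy²=874
r = (6×933 - 70×64)/√((6×1014 - 70²)(6×874 - 64²))
= 1118/√(1184×1148) = 1118/√1359232 ≈ 1118/1165.8611 ≈ 0.9589

r ≈ 0.9589


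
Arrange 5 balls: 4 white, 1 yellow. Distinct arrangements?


5!/(4!×1!) = 5

5


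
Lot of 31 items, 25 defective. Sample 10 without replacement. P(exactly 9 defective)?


Hypergeometric: C(25,9)×C(6,1)/C(31,10)
= 2042975×6/44352165 = 3230/11687

P(X=9) = 3230/11687 ≈ 27.64%


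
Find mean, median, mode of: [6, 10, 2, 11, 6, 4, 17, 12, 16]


Sorted: [2, 4, 6, 6, 10, 11, 12, 16, 17]
Mean = 84/9 = 28/3
Median = 10
Freq: {6: 2, 10: 1, 2: 1, 11: 1, 4: 1, 17: 1, 12: 1, 16: 1}
Mode: [6]

Mean=28/3, Median=10, Mode=6


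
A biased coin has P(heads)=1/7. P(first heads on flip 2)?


Geometric: P(X=2) = (1-p)^(k-1)×p = (6/7)^1×1/7 = 6/49

P(X=2) = 6/49 ≈ 12.24%


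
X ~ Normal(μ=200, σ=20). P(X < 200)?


z = (200-200)/20 = 0.0
P(Z < 0.0) = 0.5000

P(X < 200) ≈ 0.5000


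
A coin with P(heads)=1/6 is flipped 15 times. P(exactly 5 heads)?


Binomial: P(X=5) = C(15,5)×p^5×(1-p)^10
= 3003 × 1/7776 × 9765625/60466176 = 9775390625/156728328192

P(X=5) = 9775390625/156728328192 ≈ 6.24%


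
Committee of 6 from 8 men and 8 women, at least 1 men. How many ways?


Count by #men:
  1M,5W: C(8,1)×C(8,5)=448
  2M,4W: C(8,2)×C(8,4)=1960
  3M,3W: C(8,3)×C(8,3)=3136
  4M,2W: C(8,4)×C(8,2)=1960
  5M,1W: C(8,5)×C(8,1)=448
  6M,0W: C(8,6)×C(8,0)=28
Total = 7980

7980
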